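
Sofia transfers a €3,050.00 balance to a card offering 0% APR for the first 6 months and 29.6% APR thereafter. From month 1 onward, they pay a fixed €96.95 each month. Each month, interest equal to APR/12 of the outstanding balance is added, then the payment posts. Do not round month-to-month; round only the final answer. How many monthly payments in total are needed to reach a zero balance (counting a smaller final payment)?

Promo months 1–6 at r₀ = 0%/12 = 0; months 7+ at r₁ = 29.6%/12 = 0.0246667.
After month 6 (no interest yet): B = €3,050.00 − 6·€96.95 = €2,468.30.
Then at r₁ with €96.95/mo: n₂ = −ln(1 − r₁·B/P)/ln(1+r₁) ≈ 40.58 → 41 more payments.

47 payments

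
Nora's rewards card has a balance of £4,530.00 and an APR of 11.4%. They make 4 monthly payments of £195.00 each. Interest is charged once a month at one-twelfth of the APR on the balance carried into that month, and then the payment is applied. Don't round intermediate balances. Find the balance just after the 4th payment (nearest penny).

Monthly rate r = 11.4%/12 = 0.95% = 0.0095.
Each month: B ← B·(1+r) − £195.00.
Month 1: interest £43.03; balance after payment £4,378.03.
Month 2: interest £41.59; balance after payment £4,224.63.
Month 3: interest £40.13; balance after payment £4,069.76.
Month 4: interest £38.66; balance after payment £3,913.42.

£3,913.42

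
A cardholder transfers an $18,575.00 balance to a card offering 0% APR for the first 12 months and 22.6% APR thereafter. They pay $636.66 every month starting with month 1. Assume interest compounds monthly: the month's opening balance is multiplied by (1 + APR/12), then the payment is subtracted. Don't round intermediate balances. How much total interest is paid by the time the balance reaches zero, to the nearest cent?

Promo months 1–12 at r₀ = 0%/12 = 0; months 13+ at r₁ = 22.6%/12 = 0.0188333.
After month 12 (no interest yet): B = $18,575.00 − 12·$636.66 = $10,935.08.
Then at r₁ with $636.66/mo: n₂ = −ln(1 − r₁·B/P)/ln(1+r₁) ≈ 20.94 → 21 more payments.
Total paid = 32·$636.66 + $601.65 = $20,974.77; interest = $20,974.77 − $18,575.00 = $2,399.77.

$2,399.77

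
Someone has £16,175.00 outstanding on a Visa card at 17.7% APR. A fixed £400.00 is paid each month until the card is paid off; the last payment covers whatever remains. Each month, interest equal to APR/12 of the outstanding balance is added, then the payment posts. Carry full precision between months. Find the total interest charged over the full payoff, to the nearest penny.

£8,615.28

Monthly rate r = 17.7%/12 = 1.475% = 0.01475.
Payoff takes n = ⌈−ln(1 − rB₀/P)/ln(1+r)⌉ = ⌈61.976⌉ = 62 payments; the last is £390.28.
Total paid = 61·£400.00 + £390.28 = £24,790.28.
Total interest = total paid − principal = £24,790.28 − £16,175.00 = £8,615.28.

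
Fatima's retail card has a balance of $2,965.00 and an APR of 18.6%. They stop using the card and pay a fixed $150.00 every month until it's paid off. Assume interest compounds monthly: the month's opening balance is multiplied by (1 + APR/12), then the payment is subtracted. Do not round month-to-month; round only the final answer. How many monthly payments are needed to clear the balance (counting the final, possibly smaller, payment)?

Monthly rate r = 18.6%/12 = 1.55% = 0.0155.
Recurrence: B ← B·(1+r) − $150.00.
Month 1: interest $45.96; balance after payment $2,860.96.
Month 2: interest $44.34; balance after payment $2,755.30.
Closed form: n = −ln(1 − rB₀/P)/ln(1+r) = −ln(0.69362)/ln(1.0155) ≈ 23.785, so the balance reaches zero during payment 24.

24 payments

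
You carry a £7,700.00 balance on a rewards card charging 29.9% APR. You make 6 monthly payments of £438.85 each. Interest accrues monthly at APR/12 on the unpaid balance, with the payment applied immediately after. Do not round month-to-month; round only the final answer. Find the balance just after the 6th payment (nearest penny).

Monthly rate r = 29.9%/12 = 2.49167% = 0.0249167.
Each month: B ← B·(1+r) − £438.85.
Month 1: interest £191.86; balance after payment £7,453.01.
Month 2: interest £185.70; balance after payment £7,199.86.
Month 3: interest £179.40; balance after payment £6,940.41.
Month 4: interest £172.93; balance after payment £6,674.49.
Month 5: interest £166.31; balance after payment £6,401.95.
Month 6: interest £159.52; balance after payment £6,122.61.

£6,122.61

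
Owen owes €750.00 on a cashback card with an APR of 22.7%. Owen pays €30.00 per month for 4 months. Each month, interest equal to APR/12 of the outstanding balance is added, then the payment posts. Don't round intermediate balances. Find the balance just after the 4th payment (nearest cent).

€684.93

Monthly rate r = 22.7%/12 = 1.89167% = 0.0189167.
Each month: B ← B·(1+r) − €30.00.
Month 1: interest €14.19; balance after payment €734.19.
Month 2: interest €13.89; balance after payment €718.08.
Month 3: interest €13.58; balance after payment €701.66.
Month 4: interest €13.27; balance after payment €684.93.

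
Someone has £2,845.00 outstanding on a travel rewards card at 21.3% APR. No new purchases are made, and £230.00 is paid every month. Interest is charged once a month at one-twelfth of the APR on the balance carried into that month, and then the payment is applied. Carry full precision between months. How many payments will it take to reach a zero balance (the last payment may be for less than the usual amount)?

Monthly rate r = 21.3%/12 = 1.775% = 0.01775.
Recurrence: B ← B·(1+r) − £230.00.
Month 1: interest £50.50; balance after payment £2,665.50.
Month 2: interest £47.31; balance after payment £2,482.81.
Closed form: n = −ln(1 − rB₀/P)/ln(1+r) = −ln(0.78044)/ln(1.01775) ≈ 14.090, so the balance reaches zero during payment 15.

15 months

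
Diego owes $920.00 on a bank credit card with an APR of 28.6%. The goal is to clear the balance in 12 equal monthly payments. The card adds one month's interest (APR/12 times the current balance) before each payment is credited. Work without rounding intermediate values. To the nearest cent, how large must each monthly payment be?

Monthly rate r = 28.6%/12 = 2.38333% = 0.0238333.
Level-payment amortization: P = B₀·r / (1 − (1+r)^(−n)) = 920.00·0.0238333 / (1 − 1.02383^(−12)).
Denominator 1 − (1+r)^(−12) = 0.246212692.
P = 21.9267 / 0.246212692 ≈ 89.06.

$89.06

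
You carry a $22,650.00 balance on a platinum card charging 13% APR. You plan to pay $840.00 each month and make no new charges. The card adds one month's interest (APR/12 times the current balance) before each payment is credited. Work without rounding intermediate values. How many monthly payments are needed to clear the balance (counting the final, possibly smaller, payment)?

Monthly rate r = 13%/12 = 1.08333% = 0.0108333.
Recurrence: B ← B·(1+r) − $840.00.
Month 1: interest $245.38; balance after payment $22,055.38.
Month 2: interest $238.93; balance after payment $21,454.31.
Closed form: n = −ln(1 − rB₀/P)/ln(1+r) = −ln(0.70789)/ln(1.01083) ≈ 32.062, so the balance reaches zero during payment 33.

33 months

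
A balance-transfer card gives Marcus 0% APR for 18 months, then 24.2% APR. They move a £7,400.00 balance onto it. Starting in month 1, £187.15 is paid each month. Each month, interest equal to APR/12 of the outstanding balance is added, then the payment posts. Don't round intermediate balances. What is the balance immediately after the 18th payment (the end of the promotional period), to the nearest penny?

Promo months 1–18 at r₀ = 0%/12 = 0; months 19+ at r₁ = 24.2%/12 = 0.0201667.
After month 18 (no interest yet): B = £7,400.00 − 18·£187.15 = £4,031.30.

£4,031.30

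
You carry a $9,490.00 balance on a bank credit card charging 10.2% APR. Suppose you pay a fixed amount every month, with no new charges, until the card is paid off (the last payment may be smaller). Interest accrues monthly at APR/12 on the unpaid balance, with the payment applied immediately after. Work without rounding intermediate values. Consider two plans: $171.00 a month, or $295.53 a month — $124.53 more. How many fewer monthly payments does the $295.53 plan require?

Monthly rate r = 10.2%/12 = 0.85% = 0.0085.
At $171.00/mo: n = ⌈−ln(1 − rB₀/P)/ln(1+r)⌉ = 76 payments (last $67.50); total interest = total paid − $9,490.00 = $3,402.50.
At $295.53/mo: 38 payments (last $195.44); total interest $1,640.05.
Payments saved = 76 − 38 = 38.

38 fewer payments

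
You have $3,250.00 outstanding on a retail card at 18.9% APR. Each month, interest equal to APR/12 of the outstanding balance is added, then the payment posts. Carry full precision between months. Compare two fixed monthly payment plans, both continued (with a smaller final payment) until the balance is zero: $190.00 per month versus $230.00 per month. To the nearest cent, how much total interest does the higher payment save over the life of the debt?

Monthly rate r = 18.9%/12 = 1.575% = 0.01575.
At $190.00/mo: n = ⌈−ln(1 − rB₀/P)/ln(1+r)⌉ = 21 payments (last $16.59); total interest = total paid − $3,250.00 = $566.59.
At $230.00/mo: 17 payments (last $25.28); total interest $455.28.
Interest saved = $566.59 − $455.28 = $111.31.

$111.31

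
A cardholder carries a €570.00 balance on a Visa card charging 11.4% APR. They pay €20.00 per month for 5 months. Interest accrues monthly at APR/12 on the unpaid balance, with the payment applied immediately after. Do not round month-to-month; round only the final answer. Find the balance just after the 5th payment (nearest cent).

Monthly rate r = 11.4%/12 = 0.95% = 0.0095.
Each month: B ← B·(1+r) − €20.00.
Month 1: interest €5.42; balance after payment €555.41.
Month 2: interest €5.28; balance after payment €540.69.
Month 3: interest €5.14; balance after payment €525.83.
Month 4: interest €5.00; balance after payment €510.82.
Month 5: interest €4.85; balance after payment €495.68.

€495.68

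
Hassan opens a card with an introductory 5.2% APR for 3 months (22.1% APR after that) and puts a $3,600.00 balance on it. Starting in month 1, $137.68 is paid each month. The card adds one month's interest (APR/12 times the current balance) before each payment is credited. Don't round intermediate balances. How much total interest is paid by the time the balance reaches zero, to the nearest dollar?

Promo months 1–3 at r₀ = 5.2%/12 = 0.00433333; months 4+ at r₁ = 22.1%/12 = 0.0184167.
After month 3: iterate B ← B·(1+r₀) − $137.68 for 3 months → $3,232.17.
Then at r₁ with $137.68/mo: n₂ = −ln(1 − r₁·B/P)/ln(1+r₁) ≈ 31.03 → 32 more payments.
Total paid = 34·$137.68 + $4.00 = $4,685.12; interest = $4,685.12 − $3,600.00 = $1,085.12.

$1,085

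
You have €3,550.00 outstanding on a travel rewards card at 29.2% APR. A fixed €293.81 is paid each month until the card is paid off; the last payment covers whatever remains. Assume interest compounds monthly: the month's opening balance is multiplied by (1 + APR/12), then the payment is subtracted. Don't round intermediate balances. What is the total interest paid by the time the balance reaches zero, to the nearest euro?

€706

Monthly rate r = 29.2%/12 = 2.43333% = 0.0243333.
Payoff takes n = ⌈−ln(1 − rB₀/P)/ln(1+r)⌉ = ⌈14.481⌉ = 15 payments; the last is €142.24.
Total paid = 14·€293.81 + €142.24 = €4,255.58.
Total interest = total paid − principal = €4,255.58 − €3,550.00 = €705.58.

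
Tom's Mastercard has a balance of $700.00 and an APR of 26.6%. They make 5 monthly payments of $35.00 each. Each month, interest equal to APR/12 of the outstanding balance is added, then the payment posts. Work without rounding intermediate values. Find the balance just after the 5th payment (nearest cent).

Monthly rate r = 26.6%/12 = 2.21667% = 0.0221667.
Each month: B ← B·(1+r) − $35.00.
Month 1: interest $15.52; balance after payment $680.52.
Month 2: interest $15.08; balance after payment $660.60.
Month 3: interest $14.64; balance after payment $640.24.
Month 4: interest $14.19; balance after payment $619.44.
Month 5: interest $13.73; balance after payment $598.17.

$598.17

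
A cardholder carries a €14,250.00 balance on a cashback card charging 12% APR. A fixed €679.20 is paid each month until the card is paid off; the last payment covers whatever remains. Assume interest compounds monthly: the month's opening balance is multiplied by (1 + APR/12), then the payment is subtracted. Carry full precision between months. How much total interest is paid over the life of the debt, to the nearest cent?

Monthly rate r = 12%/12 = 1% = 0.01.
Payoff takes n = ⌈−ln(1 − rB₀/P)/ln(1+r)⌉ = ⌈23.665⌉ = 24 payments; the last is €452.54.
Total paid = 23·€679.20 + €452.54 = €16,074.14.
Total interest = total paid − principal = €16,074.14 − €14,250.00 = €1,824.14.

€1,824.14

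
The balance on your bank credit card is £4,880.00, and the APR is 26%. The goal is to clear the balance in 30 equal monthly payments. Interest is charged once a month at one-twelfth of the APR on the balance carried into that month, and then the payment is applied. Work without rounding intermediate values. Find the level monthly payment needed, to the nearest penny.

£222.92

Monthly rate r = 26%/12 = 2.16667% = 0.0216667.
Level-payment amortization: P = B₀·r / (1 − (1+r)^(−n)) = 4880.00·0.0216667 / (1 − 1.02167^(−30)).
Denominator 1 − (1+r)^(−30) = 0.474317795.
P = 105.733 / 0.474317795 ≈ 222.92.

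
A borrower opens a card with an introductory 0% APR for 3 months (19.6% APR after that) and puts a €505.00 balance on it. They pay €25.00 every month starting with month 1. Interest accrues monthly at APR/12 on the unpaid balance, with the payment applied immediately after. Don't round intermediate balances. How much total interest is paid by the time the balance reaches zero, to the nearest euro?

Promo months 1–3 at r₀ = 0%/12 = 0; months 4+ at r₁ = 19.6%/12 = 0.0163333.
After month 3 (no interest yet): B = €505.00 − 3·€25.00 = €430.00.
Then at r₁ with €25.00/mo: n₂ = −ln(1 − r₁·B/P)/ln(1+r₁) ≈ 20.36 → 21 more payments.
Total paid = 23·€25.00 + €8.96 = €583.96; interest = €583.96 − €505.00 = €78.96.

€79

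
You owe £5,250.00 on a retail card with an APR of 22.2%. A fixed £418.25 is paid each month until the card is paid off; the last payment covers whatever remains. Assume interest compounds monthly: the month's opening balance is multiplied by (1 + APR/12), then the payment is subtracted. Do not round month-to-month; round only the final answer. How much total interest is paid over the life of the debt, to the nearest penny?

Monthly rate r = 22.2%/12 = 1.85% = 0.0185.
Payoff takes n = ⌈−ln(1 − rB₀/P)/ln(1+r)⌉ = ⌈14.415⌉ = 15 payments; the last is £174.69.
Total paid = 14·£418.25 + £174.69 = £6,030.19.
Total interest = total paid − principal = £6,030.19 − £5,250.00 = £780.19.

£780.19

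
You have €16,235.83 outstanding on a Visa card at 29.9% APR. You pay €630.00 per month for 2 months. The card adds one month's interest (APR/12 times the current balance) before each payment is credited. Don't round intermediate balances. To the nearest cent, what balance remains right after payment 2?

€15,779.30

Monthly rate r = 29.9%/12 = 2.49167% = 0.0249167.
Each month: B ← B·(1+r) − €630.00.
Month 1: interest €404.54; balance after payment €16,010.37.
Month 2: interest €398.93; balance after payment €15,779.30.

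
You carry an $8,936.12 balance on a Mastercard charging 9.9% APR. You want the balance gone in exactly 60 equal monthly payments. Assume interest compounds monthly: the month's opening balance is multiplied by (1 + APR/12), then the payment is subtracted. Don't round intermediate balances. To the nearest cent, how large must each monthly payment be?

Monthly rate r = 9.9%/12 = 0.825% = 0.00825.
Level-payment amortization: P = B₀·r / (1 − (1+r)^(−n)) = 8936.12·0.00825 / (1 − 1.00825^(−60)).
Denominator 1 − (1+r)^(−60) = 0.389189971.
P = 73.723 / 0.389189971 ≈ 189.43.

$189.43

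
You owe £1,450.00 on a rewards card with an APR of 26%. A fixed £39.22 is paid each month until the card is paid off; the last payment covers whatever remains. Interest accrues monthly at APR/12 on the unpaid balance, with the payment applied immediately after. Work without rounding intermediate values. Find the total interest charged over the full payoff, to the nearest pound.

£1,504

Monthly rate r = 26%/12 = 2.16667% = 0.0216667.
Payoff takes n = ⌈−ln(1 − rB₀/P)/ln(1+r)⌉ = ⌈75.326⌉ = 76 payments; the last is £12.88.
Total paid = 75·£39.22 + £12.88 = £2,954.38.
Total interest = total paid − principal = £2,954.38 − £1,450.00 = £1,504.38.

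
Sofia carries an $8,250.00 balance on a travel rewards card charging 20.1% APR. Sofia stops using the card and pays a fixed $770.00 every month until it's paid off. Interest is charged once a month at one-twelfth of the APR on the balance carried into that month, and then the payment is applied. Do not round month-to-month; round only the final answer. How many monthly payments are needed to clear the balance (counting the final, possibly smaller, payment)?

12 payments

Monthly rate r = 20.1%/12 = 1.675% = 0.01675.
Recurrence: B ← B·(1+r) − $770.00.
Month 1: interest $138.19; balance after payment $7,618.19.
Month 2: interest $127.60; balance after payment $6,975.79.
Closed form: n = −ln(1 − rB₀/P)/ln(1+r) = −ln(0.82054)/ln(1.01675) ≈ 11.907, so the balance reaches zero during payment 12.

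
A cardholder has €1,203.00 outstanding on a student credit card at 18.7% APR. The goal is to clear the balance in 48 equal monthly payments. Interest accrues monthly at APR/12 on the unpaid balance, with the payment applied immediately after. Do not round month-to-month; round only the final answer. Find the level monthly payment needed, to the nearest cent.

€35.78

Monthly rate r = 18.7%/12 = 1.55833% = 0.0155833.
Level-payment amortization: P = B₀·r / (1 − (1+r)^(−n)) = 1203.00·0.0155833 / (1 − 1.01558^(−48)).
Denominator 1 − (1+r)^(−48) = 0.523949664.
P = 18.7467 / 0.523949664 ≈ 35.78.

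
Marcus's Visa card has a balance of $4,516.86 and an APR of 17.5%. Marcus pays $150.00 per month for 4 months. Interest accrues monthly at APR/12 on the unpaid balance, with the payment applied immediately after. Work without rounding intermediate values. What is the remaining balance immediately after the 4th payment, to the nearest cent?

Monthly rate r = 17.5%/12 = 1.45833% = 0.0145833.
Each month: B ← B·(1+r) − $150.00.
Month 1: interest $65.87; balance after payment $4,432.73.
Month 2: interest $64.64; balance after payment $4,347.37.
Month 3: interest $63.40; balance after payment $4,260.77.
Month 4: interest $62.14; balance after payment $4,172.91.

$4,172.91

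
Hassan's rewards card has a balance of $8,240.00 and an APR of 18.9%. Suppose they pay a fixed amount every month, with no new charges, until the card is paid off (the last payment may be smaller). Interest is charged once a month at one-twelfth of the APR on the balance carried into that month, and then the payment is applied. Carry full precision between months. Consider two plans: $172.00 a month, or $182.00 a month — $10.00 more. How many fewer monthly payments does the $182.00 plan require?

10 fewer payments

Monthly rate r = 18.9%/12 = 1.575% = 0.01575.
At $172.00/mo: n = ⌈−ln(1 − rB₀/P)/ln(1+r)⌉ = 90 payments (last $151.75); total interest = total paid − $8,240.00 = $7,219.75.
At $182.00/mo: 80 payments (last $163.04); total interest $6,301.04.
Payments saved = 90 − 80 = 10.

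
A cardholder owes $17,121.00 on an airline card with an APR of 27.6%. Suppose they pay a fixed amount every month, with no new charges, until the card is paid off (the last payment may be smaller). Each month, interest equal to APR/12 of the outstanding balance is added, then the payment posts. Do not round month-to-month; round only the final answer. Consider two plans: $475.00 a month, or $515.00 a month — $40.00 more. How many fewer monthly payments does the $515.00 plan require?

14 fewer payments

Monthly rate r = 27.6%/12 = 2.3% = 0.023.
At $475.00/mo: n = ⌈−ln(1 − rB₀/P)/ln(1+r)⌉ = 78 payments (last $319.74); total interest = total paid − $17,121.00 = $19,773.74.
At $515.00/mo: 64 payments (last $318.38); total interest $15,642.38.
Payments saved = 78 − 64 = 14.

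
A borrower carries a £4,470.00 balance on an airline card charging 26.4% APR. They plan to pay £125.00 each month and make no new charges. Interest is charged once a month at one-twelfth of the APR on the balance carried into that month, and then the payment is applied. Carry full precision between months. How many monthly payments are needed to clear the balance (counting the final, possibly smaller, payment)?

Monthly rate r = 26.4%/12 = 2.2% = 0.022.
Recurrence: B ← B·(1+r) − £125.00.
Month 1: interest £98.34; balance after payment £4,443.34.
Month 2: interest £97.75; balance after payment £4,416.09.
Closed form: n = −ln(1 − rB₀/P)/ln(1+r) = −ln(0.21328)/ln(1.022) ≈ 71.004, so the balance reaches zero during payment 72.

72 months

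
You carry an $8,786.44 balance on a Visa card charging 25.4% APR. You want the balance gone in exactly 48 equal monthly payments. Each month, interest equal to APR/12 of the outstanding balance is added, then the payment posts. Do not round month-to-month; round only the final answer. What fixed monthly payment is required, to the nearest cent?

$293.30

Monthly rate r = 25.4%/12 = 2.11667% = 0.0211667.
Level-payment amortization: P = B₀·r / (1 − (1+r)^(−n)) = 8786.44·0.0211667 / (1 − 1.02117^(−48)).
Denominator 1 − (1+r)^(−48) = 0.634100545.
P = 185.98 / 0.634100545 ≈ 293.30.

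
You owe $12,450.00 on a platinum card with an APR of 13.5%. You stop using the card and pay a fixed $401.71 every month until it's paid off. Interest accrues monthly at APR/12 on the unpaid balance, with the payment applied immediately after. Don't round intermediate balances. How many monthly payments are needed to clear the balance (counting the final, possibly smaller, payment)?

39 payments

Monthly rate r = 13.5%/12 = 1.125% = 0.01125.
Recurrence: B ← B·(1+r) − $401.71.
Month 1: interest $140.06; balance after payment $12,188.35.
Month 2: interest $137.12; balance after payment $11,923.76.
Closed form: n = −ln(1 − rB₀/P)/ln(1+r) = −ln(0.65133)/ln(1.01125) ≈ 38.324, so the balance reaches zero during payment 39.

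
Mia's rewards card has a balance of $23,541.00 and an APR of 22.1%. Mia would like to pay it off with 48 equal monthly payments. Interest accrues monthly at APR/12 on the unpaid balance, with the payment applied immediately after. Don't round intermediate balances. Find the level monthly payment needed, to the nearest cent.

$742.96

Monthly rate r = 22.1%/12 = 1.84167% = 0.0184167.
Level-payment amortization: P = B₀·r / (1 − (1+r)^(−n)) = 23541.00·0.0184167 / (1 − 1.01842^(−48)).
Denominator 1 − (1+r)^(−48) = 0.583537316.
P = 433.547 / 0.583537316 ≈ 742.96.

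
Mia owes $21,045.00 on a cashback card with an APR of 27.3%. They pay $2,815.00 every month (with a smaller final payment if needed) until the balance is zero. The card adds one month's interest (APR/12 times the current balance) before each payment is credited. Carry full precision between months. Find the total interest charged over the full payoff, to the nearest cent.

Monthly rate r = 27.3%/12 = 2.275% = 0.02275.
Payoff takes n = ⌈−ln(1 − rB₀/P)/ln(1+r)⌉ = ⌈8.287⌉ = 9 payments; the last is $815.48.
Total paid = 8·$2,815.00 + $815.48 = $23,335.48.
Total interest = total paid − principal = $23,335.48 − $21,045.00 = $2,290.48.

$2,290.48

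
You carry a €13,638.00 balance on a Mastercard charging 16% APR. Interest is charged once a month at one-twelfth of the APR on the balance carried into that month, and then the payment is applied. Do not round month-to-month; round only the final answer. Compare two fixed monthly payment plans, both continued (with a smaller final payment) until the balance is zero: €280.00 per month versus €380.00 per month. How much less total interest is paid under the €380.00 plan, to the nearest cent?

Monthly rate r = 16%/12 = 1.33333% = 0.0133333.
At €280.00/mo: n = ⌈−ln(1 − rB₀/P)/ln(1+r)⌉ = 80 payments (last €38.65); total interest = total paid − €13,638.00 = €8,520.65.
At €380.00/mo: 50 payments (last €60.02); total interest €5,042.02.
Interest saved = €8,520.65 − €5,042.02 = €3,478.63.

€3,478.63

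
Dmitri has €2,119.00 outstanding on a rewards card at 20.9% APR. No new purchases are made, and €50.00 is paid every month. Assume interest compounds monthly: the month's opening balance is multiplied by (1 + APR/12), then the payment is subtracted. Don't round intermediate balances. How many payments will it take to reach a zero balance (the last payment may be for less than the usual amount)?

78 payments

Monthly rate r = 20.9%/12 = 1.74167% = 0.0174167.
Recurrence: B ← B·(1+r) − €50.00.
Month 1: interest €36.91; balance after payment €2,105.91.
Month 2: interest €36.68; balance after payment €2,092.58.
Closed form: n = −ln(1 − rB₀/P)/ln(1+r) = −ln(0.26188)/ln(1.01742) ≈ 77.598, so the balance reaches zero during payment 78.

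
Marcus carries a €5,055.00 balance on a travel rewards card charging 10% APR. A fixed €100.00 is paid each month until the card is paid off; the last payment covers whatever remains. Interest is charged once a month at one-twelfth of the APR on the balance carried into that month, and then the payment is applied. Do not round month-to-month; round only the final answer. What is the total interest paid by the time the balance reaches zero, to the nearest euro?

Monthly rate r = 10%/12 = 0.833333% = 0.00833333.
Payoff takes n = ⌈−ln(1 − rB₀/P)/ln(1+r)⌉ = ⌈65.899⌉ = 66 payments; the last is €89.96.
Total paid = 65·€100.00 + €89.96 = €6,589.96.
Total interest = total paid − principal = €6,589.96 − €5,055.00 = €1,534.96.

€1,535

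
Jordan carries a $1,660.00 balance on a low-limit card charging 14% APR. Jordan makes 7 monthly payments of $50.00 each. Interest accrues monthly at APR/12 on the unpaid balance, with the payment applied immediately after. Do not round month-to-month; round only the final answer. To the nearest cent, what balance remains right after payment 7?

Monthly rate r = 14%/12 = 1.16667% = 0.0116667.
Each month: B ← B·(1+r) − $50.00.
Month 1: interest $19.37; balance after payment $1,629.37.
Month 2: interest $19.01; balance after payment $1,598.38.
Month 3: interest $18.65; balance after payment $1,567.02.
Month 4: interest $18.28; balance after payment $1,535.31.
Month 5: interest $17.91; balance after payment $1,503.22.
Month 6: interest $17.54; balance after payment $1,470.76.
Month 7: interest $17.16; balance after payment $1,437.91.

$1,437.91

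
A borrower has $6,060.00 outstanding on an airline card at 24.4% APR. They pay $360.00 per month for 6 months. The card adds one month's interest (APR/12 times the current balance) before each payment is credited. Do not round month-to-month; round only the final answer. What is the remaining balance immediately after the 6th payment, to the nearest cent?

Monthly rate r = 24.4%/12 = 2.03333% = 0.0203333.
Each month: B ← B·(1+r) − $360.00.
Month 1: interest $123.22; balance after payment $5,823.22.
Month 2: interest $118.41; balance after payment $5,581.63.
Month 3: interest $113.49; balance after payment $5,335.12.
Month 4: interest $108.48; balance after payment $5,083.60.
Month 5: interest $103.37; balance after payment $4,826.97.
Month 6: interest $98.15; balance after payment $4,565.11.

$4,565.11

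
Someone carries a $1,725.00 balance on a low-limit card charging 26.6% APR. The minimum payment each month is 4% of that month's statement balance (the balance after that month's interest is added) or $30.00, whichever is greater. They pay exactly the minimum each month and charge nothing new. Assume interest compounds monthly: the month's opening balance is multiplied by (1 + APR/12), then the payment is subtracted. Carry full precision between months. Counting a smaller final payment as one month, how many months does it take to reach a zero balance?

Monthly rate r = 26.6%/12 = 2.21667% = 0.0221667.
While 4% of the post-interest balance exceeds $30.00, each month B ← (B·(1+r))·(1 − 0.04), i.e. B shrinks by the factor (1+r)·0.96 = 0.98128.
This holds for months 1–46. Entering month 47 the balance is $723.21; 4% of the post-interest balance is now below $30.00, so the flat $30.00 minimum applies from here.
From month 47 a fixed $30.00 at rate r clears $723.21 in 35 more payments. Total: 46 + 35 = 81 months.

81 months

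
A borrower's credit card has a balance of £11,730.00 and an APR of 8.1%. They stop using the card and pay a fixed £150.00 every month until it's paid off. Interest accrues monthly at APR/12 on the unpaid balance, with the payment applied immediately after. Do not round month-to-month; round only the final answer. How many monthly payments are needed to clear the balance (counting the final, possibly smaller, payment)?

Monthly rate r = 8.1%/12 = 0.675% = 0.00675.
Recurrence: B ← B·(1+r) − £150.00.
Month 1: interest £79.18; balance after payment £11,659.18.
Month 2: interest £78.70; balance after payment £11,587.88.
Closed form: n = −ln(1 − rB₀/P)/ln(1+r) = −ln(0.47215)/ln(1.00675) ≈ 111.554, so the balance reaches zero during payment 112.

112 months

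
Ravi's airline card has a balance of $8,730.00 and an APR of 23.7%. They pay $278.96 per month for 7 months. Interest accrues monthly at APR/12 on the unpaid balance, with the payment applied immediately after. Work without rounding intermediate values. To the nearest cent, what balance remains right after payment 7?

$7,938.53

Monthly rate r = 23.7%/12 = 1.975% = 0.01975.
Each month: B ← B·(1+r) − $278.96.
Month 1: interest $172.42; balance after payment $8,623.46.
Month 2: interest $170.31; balance after payment $8,514.81.
Month 3: interest $168.17; balance after payment $8,404.02.
Month 4: interest $165.98; balance after payment $8,291.04.
Month 5: interest $163.75; balance after payment $8,175.83.
Month 6: interest $161.47; balance after payment $8,058.34.
Month 7: interest $159.15; balance after payment $7,938.53.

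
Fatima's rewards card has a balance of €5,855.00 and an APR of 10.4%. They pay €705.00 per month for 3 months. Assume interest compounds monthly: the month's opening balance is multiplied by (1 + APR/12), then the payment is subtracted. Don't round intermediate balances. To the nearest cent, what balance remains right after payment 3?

€3,875.17

Monthly rate r = 10.4%/12 = 0.866667% = 0.00866667.
Each month: B ← B·(1+r) − €705.00.
Month 1: interest €50.74; balance after payment €5,200.74.
Month 2: interest €45.07; balance after payment €4,540.82.
Month 3: interest €39.35; balance after payment €3,875.17.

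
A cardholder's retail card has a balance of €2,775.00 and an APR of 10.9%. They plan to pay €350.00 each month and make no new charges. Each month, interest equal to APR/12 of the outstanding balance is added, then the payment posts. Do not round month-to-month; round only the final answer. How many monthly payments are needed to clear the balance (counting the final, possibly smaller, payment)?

Monthly rate r = 10.9%/12 = 0.908333% = 0.00908333.
Recurrence: B ← B·(1+r) − €350.00.
Month 1: interest €25.21; balance after payment €2,450.21.
Month 2: interest €22.26; balance after payment €2,122.46.
Closed form: n = −ln(1 − rB₀/P)/ln(1+r) = −ln(0.92798)/ln(1.00908) ≈ 8.266, so the balance reaches zero during payment 9.

9 months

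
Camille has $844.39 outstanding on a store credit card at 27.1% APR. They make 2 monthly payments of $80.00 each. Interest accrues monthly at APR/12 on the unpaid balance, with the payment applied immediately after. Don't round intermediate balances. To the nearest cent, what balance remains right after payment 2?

$721.15

Monthly rate r = 27.1%/12 = 2.25833% = 0.0225833.
Each month: B ← B·(1+r) − $80.00.
Month 1: interest $19.07; balance after payment $783.46.
Month 2: interest $17.69; balance after payment $721.15.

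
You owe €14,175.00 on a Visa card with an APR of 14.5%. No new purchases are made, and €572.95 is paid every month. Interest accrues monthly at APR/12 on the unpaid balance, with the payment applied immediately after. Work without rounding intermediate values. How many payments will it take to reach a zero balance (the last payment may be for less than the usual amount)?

30 months

Monthly rate r = 14.5%/12 = 1.20833% = 0.0120833.
Recurrence: B ← B·(1+r) − €572.95.
Month 1: interest €171.28; balance after payment €13,773.33.
Month 2: interest €166.43; balance after payment €13,366.81.
Closed form: n = −ln(1 − rB₀/P)/ln(1+r) = −ln(0.70105)/ln(1.01208) ≈ 29.571, so the balance reaches zero during payment 30.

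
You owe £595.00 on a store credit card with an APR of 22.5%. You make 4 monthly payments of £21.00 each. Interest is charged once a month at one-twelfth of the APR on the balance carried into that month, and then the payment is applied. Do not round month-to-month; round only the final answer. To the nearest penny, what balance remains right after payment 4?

Monthly rate r = 22.5%/12 = 1.875% = 0.01875.
Each month: B ← B·(1+r) − £21.00.
Month 1: interest £11.16; balance after payment £585.16.
Month 2: interest £10.97; balance after payment £575.13.
Month 3: interest £10.78; balance after payment £564.91.
Month 4: interest £10.59; balance after payment £554.50.

£554.50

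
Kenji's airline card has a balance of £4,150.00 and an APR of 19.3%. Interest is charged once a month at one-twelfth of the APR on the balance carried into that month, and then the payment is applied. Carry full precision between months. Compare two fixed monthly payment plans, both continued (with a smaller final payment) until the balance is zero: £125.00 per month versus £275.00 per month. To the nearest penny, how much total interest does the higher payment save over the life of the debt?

Monthly rate r = 19.3%/12 = 1.60833% = 0.0160833.
At £125.00/mo: n = ⌈−ln(1 − rB₀/P)/ln(1+r)⌉ = 48 payments (last £106.64); total interest = total paid − £4,150.00 = £1,831.64.
At £275.00/mo: 18 payments (last £117.23); total interest £642.23.
Interest saved = £1,831.64 − £642.23 = £1,189.41.

£1,189.41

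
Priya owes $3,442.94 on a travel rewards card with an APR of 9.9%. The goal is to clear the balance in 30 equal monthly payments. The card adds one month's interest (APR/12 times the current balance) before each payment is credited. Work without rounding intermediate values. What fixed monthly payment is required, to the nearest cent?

Monthly rate r = 9.9%/12 = 0.825% = 0.00825.
Level-payment amortization: P = B₀·r / (1 − (1+r)^(−n)) = 3442.94·0.00825 / (1 − 1.00825^(−30)).
Denominator 1 − (1+r)^(−30) = 0.218456637.
P = 28.4043 / 0.218456637 ≈ 130.02.

$130.02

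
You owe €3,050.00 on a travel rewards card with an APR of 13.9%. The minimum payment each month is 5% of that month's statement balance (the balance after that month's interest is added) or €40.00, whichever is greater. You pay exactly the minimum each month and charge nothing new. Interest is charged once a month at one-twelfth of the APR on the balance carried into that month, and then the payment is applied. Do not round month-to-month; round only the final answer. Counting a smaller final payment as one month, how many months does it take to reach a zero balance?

Monthly rate r = 13.9%/12 = 1.15833% = 0.0115833.
While 5% of the post-interest balance exceeds €40.00, each month B ← (B·(1+r))·(1 − 0.05), i.e. B shrinks by the factor (1+r)·0.95 = 0.961.
This holds for months 1–34. Entering month 35 the balance is €788.79; 5% of the post-interest balance is now below €40.00, so the flat €40.00 minimum applies from here.
From month 35 a fixed €40.00 at rate r clears €788.79 in 23 more payments. Total: 34 + 23 = 57 months.

57 months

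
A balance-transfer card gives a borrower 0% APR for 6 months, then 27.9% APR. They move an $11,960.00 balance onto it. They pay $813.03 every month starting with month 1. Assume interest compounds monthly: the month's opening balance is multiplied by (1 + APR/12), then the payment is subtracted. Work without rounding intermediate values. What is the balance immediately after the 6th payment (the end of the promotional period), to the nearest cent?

Promo months 1–6 at r₀ = 0%/12 = 0; months 7+ at r₁ = 27.9%/12 = 0.02325.
After month 6 (no interest yet): B = $11,960.00 − 6·$813.03 = $7,081.82.

$7,081.82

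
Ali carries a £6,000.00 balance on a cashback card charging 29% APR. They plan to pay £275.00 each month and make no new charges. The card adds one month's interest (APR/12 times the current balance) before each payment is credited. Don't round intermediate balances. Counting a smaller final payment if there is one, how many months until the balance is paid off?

Monthly rate r = 29%/12 = 2.41667% = 0.0241667.
Recurrence: B ← B·(1+r) − £275.00.
Month 1: interest £145.00; balance after payment £5,870.00.
Month 2: interest £141.86; balance after payment £5,736.86.
Closed form: n = −ln(1 − rB₀/P)/ln(1+r) = −ln(0.47273)/ln(1.02417) ≈ 31.376, so the balance reaches zero during payment 32.

32 months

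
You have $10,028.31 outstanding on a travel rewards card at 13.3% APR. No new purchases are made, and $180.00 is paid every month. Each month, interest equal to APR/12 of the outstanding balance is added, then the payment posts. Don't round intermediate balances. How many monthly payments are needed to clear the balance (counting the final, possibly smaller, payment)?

Monthly rate r = 13.3%/12 = 1.10833% = 0.0110833.
Recurrence: B ← B·(1+r) − $180.00.
Month 1: interest $111.15; balance after payment $9,959.46.
Month 2: interest $110.38; balance after payment $9,889.84.
Closed form: n = −ln(1 − rB₀/P)/ln(1+r) = −ln(0.38252)/ln(1.01108) ≈ 87.185, so the balance reaches zero during payment 88.

88 months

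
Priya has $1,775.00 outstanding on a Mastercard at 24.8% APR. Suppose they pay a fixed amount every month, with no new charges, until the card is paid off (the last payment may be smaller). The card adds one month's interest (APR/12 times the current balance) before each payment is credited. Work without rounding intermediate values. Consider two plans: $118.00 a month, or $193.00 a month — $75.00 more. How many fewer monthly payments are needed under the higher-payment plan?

Monthly rate r = 24.8%/12 = 2.06667% = 0.0206667.
At $118.00/mo: n = ⌈−ln(1 − rB₀/P)/ln(1+r)⌉ = 19 payments (last $23.99); total interest = total paid − $1,775.00 = $372.99.
At $193.00/mo: 11 payments (last $59.35); total interest $214.35.
Payments saved = 19 − 11 = 8.

8 fewer payments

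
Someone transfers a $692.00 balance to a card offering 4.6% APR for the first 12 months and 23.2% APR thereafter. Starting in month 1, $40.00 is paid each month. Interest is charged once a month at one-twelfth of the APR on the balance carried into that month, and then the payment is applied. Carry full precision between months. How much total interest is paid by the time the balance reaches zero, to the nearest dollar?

Promo months 1–12 at r₀ = 4.6%/12 = 0.00383333; months 13+ at r₁ = 23.2%/12 = 0.0193333.
After month 12: iterate B ← B·(1+r₀) − $40.00 for 12 months → $234.26.
Then at r₁ with $40.00/mo: n₂ = −ln(1 − r₁·B/P)/ln(1+r₁) ≈ 6.28 → 7 more payments.
Total paid = 18·$40.00 + $11.09 = $731.09; interest = $731.09 − $692.00 = $39.09.

$39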